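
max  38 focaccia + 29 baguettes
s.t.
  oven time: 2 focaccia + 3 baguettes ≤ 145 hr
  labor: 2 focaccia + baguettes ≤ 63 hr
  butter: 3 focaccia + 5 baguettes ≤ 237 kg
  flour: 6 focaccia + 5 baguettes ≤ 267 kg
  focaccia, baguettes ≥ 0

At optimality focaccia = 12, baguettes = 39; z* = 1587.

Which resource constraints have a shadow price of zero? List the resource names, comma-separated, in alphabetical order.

butter, oven time

oven time: 141/145 (slack 4)
labor: 63/63 (binding)
butter: 231/237 (slack 6)
flour: 267/267 (binding)
By complementary slackness, a constraint with positive slack has shadow price 0 → butter, oven time.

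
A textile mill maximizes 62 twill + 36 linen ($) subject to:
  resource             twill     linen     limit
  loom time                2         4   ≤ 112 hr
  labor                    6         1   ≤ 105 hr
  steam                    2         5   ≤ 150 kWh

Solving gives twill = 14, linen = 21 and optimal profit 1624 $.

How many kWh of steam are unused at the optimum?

steam used = 2·14 + 5·21 = 133; slack = 150 − 133 = 17.

17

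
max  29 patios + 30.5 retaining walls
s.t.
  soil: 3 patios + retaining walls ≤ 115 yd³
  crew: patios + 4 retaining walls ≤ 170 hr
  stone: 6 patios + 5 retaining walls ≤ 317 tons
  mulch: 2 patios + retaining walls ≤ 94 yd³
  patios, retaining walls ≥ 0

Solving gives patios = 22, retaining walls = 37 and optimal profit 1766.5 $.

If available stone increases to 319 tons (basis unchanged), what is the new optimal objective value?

At the optimum: soil uses 103 of 115 (slack = 12); crew uses 170 of 170 (binding); stone uses 317 of 317 (binding); mulch uses 81 of 94 (slack = 13).
Slack constraints have shadow price 0 (complementary slackness).
From A_Bᵀ y = c: 1·y_crew + 6·y_stone = 29; 4·y_crew + 5·y_stone = 30.5.
Solving: y_crew = 2, y_stone = 4.5.
Δz = y_stone·Δb = 4.5 × (2) = 9, so new z* = 1766.5 + 9 = 1775.5.

1775.5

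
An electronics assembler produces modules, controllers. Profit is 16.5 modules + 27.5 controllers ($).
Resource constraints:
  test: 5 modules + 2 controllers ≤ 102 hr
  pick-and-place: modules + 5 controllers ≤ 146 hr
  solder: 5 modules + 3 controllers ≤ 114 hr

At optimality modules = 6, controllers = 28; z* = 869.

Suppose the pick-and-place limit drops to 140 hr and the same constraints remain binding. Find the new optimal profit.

At the optimum: test uses 86 of 102 (slack = 16); pick-and-place uses 146 of 146 (binding); solder uses 114 of 114 (binding).
By complementary slackness, y = 0 for the non-binding constraint.
Dual feasibility on the basic columns requires 1·y_pick-and-place + 5·y_solder = 16.5, 5·y_pick-and-place + 3·y_solder = 27.5.
This yields shadow prices y_pick-and-place = 4, y_solder = 2.5.
Δz = y_pick-and-place·Δb = 4 × (-6) = -24, so new z* = 869 − 24 = 845.

845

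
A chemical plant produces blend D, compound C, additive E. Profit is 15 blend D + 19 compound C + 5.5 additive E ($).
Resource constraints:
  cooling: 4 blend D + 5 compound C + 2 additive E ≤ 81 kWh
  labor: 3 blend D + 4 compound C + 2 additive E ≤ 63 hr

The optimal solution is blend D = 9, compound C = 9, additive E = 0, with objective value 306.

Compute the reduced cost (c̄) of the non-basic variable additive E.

-2.5

At the optimum: cooling uses 81 of 81 (binding); labor uses 63 of 63 (binding).
From A_Bᵀ y = c: 4·y_cooling + 3·y_labor = 15; 5·y_cooling + 4·y_labor = 19.
→ y_cooling = 3 and y_labor = 1.
Reduced cost of additive E: c₃ − yᵀa₃ = 5.5 − (3·2 + 1·2) = 5.5 − 8 = -2.5.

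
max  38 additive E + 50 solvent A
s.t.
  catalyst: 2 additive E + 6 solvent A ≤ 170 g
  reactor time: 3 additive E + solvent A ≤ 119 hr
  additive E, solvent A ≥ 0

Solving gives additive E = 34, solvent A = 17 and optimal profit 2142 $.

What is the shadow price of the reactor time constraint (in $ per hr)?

Check each constraint at x*: catalyst 170/170 (tight); reactor time 119/119 (tight).
From A_Bᵀ y = c: 2·y_catalyst + 3·y_reactor time = 38; 6·y_catalyst + 1·y_reactor time = 50.
→ y_catalyst = 7 and y_reactor time = 8.
Shadow price of reactor time = 8.

8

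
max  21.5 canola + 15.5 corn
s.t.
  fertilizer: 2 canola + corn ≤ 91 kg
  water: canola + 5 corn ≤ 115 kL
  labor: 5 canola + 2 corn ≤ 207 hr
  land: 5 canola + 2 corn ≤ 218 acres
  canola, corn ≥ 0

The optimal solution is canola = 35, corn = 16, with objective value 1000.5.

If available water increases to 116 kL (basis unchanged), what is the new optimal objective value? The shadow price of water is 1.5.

1002

Δb = 1, so new z* = 1000.5 + (1.5)·(1) = 1000.5 + 1.5 = 1002.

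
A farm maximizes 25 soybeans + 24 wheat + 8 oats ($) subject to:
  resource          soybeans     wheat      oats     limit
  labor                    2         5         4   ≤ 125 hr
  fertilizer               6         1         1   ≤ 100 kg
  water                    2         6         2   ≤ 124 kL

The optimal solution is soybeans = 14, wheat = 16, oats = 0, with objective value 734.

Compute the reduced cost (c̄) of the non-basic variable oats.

-2

At the optimum: labor uses 108 of 125 (slack = 17); fertilizer uses 100 of 100 (binding); water uses 124 of 124 (binding).
Slack constraints have shadow price 0 (complementary slackness).
Dual feasibility on the basic columns requires 6·y_fertilizer + 2·y_water = 25, 1·y_fertilizer + 6·y_water = 24.
This yields shadow prices y_fertilizer = 3, y_water = 3.5.
Reduced cost of oats: c₃ − yᵀa₃ = 8 − (3·1 + 3.5·2) = 8 − 10 = -2.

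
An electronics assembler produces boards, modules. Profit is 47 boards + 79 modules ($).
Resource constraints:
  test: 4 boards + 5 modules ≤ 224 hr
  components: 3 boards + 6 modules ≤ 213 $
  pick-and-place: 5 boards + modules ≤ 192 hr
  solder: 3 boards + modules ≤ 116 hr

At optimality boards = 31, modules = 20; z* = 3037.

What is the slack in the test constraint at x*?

test used = 4·31 + 5·20 = 224; slack = 224 − 224 = 0.

0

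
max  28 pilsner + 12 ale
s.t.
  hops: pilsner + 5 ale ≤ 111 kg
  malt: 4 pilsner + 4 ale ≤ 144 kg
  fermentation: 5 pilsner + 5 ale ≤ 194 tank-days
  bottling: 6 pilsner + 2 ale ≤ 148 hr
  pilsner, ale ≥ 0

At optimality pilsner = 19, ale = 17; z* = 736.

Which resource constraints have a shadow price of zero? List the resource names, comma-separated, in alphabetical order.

hops: 104/111 (slack 7)
malt: 144/144 (binding)
fermentation: 180/194 (slack 14)
bottling: 148/148 (binding)
By complementary slackness, a constraint with positive slack has shadow price 0 → fermentation, hops.

fermentation, hops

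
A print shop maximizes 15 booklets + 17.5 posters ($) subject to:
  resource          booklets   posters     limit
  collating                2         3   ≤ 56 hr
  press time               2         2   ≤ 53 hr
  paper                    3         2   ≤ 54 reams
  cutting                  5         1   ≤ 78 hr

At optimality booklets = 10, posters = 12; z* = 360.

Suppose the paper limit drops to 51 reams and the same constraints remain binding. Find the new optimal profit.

Binding: collating and paper. Non-binding: press time (9 unused), cutting (16 unused).
By complementary slackness, y = 0 for the non-binding constraints.
Dual feasibility on the basic columns requires 2·y_collating + 3·y_paper = 15, 3·y_collating + 2·y_paper = 17.5.
→ y_collating = 4.5 and y_paper = 2.
Δz = y_paper·Δb = 2 × (-3) = -6, so new z* = 360 − 6 = 354.

354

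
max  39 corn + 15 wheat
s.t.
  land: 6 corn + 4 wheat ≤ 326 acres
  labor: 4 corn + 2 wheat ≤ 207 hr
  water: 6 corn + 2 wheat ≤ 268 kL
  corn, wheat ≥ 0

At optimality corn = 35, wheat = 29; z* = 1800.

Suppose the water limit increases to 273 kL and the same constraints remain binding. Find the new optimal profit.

At the optimum: land uses 326 of 326 (binding); labor uses 198 of 207 (slack = 9); water uses 268 of 268 (binding).
Since labor is not tight, its dual is 0.
From A_Bᵀ y = c: 6·y_land + 6·y_water = 39; 4·y_land + 2·y_water = 15.
Solving: y_land = 1, y_water = 5.5.
Δz = y_water·Δb = 5.5 × (5) = 27.5, so new z* = 1800 + 27.5 = 1827.5.

1827.5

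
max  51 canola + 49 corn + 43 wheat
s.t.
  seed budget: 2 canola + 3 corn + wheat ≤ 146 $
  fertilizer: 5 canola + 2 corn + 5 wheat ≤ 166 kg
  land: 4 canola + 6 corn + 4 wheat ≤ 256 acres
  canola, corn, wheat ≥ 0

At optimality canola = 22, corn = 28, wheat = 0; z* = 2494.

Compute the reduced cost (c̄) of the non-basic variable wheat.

-8

Binding: fertilizer and land. Non-binding: seed budget (18 unused).
Slack constraints have shadow price 0 (complementary slackness).
Dual feasibility on the basic columns requires 5·y_fertilizer + 4·y_land = 51, 2·y_fertilizer + 6·y_land = 49.
Solving: y_fertilizer = 5, y_land = 6.5.
Reduced cost of wheat: c₃ − yᵀa₃ = 43 − (5·5 + 6.5·4) = 43 − 51 = -8.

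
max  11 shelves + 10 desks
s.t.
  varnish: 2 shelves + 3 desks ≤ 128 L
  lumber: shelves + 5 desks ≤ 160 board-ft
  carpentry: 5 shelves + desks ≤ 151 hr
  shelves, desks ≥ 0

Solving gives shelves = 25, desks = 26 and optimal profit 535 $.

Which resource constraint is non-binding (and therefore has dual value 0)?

varnish: 128/128 (binding)
lumber: 155/160 (slack 5)
carpentry: 151/151 (binding)
By complementary slackness, a constraint with positive slack has shadow price 0 → lumber.

lumber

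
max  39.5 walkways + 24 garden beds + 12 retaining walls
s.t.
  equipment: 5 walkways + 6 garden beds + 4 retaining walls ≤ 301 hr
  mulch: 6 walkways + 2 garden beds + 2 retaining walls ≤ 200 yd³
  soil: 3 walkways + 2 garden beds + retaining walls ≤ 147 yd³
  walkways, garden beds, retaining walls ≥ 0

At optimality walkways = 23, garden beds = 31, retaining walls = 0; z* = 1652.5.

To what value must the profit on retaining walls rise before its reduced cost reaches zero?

19

Binding: equipment and mulch. Non-binding: soil (16 unused).
Since soil is not tight, its dual is 0.
From A_Bᵀ y = c: 5·y_equipment + 6·y_mulch = 39.5; 6·y_equipment + 2·y_mulch = 24.
→ y_equipment = 2.5 and y_mulch = 4.5.
retaining walls enters the basis when its profit ≥ yᵀa₃ = 2.5·4 + 4.5·2 = 19.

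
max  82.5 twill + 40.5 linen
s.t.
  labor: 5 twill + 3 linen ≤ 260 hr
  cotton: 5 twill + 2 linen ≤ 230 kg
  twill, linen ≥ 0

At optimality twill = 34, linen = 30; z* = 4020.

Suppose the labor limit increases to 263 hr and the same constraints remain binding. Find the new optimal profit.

Both labor and cotton are binding at x*.
From A_Bᵀ y = c: 5·y_labor + 5·y_cotton = 82.5; 3·y_labor + 2·y_cotton = 40.5.
→ y_labor = 7.5 and y_cotton = 9.
Δz = y_labor·Δb = 7.5 × (3) = 22.5, so new z* = 4020 + 22.5 = 4042.5.

4042.5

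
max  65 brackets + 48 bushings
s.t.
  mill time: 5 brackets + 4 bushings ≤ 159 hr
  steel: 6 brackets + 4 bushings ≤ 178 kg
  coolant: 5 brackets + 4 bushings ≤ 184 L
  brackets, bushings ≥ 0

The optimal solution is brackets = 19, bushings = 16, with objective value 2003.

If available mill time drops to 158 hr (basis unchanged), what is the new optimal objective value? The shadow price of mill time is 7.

1996

Δb = -1, so new z* = 2003 + (7)·(-1) = 2003 − 7 = 1996.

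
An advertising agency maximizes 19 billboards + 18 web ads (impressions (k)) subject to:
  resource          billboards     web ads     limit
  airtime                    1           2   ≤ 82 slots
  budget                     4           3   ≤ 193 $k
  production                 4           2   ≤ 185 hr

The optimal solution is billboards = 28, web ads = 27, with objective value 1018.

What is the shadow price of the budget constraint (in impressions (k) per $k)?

4

Binding: airtime and budget. Non-binding: production (19 unused).
Slack constraints have shadow price 0 (complementary slackness).
From A_Bᵀ y = c: 1·y_airtime + 4·y_budget = 19; 2·y_airtime + 3·y_budget = 18.
This yields shadow prices y_airtime = 3, y_budget = 4.
Shadow price of budget = 4.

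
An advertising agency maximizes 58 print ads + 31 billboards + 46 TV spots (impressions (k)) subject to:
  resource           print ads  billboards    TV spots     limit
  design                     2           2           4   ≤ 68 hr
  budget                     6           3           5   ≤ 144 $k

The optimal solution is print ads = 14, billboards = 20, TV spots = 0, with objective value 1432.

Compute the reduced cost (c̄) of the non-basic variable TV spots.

-7

At the optimum: design uses 68 of 68 (binding); budget uses 144 of 144 (binding).
From A_Bᵀ y = c: 2·y_design + 6·y_budget = 58; 2·y_design + 3·y_budget = 31.
Solving: y_design = 2, y_budget = 9.
Reduced cost of TV spots: c₃ − yᵀa₃ = 46 − (2·4 + 9·5) = 46 − 53 = -7.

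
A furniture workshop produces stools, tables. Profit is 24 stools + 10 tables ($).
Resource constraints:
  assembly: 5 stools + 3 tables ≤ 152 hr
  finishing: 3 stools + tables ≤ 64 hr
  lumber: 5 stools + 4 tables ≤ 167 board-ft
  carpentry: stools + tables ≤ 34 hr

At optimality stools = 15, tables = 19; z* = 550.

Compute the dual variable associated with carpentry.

3

Check each constraint at x*: assembly 132/152 (slack 20); finishing 64/64 (tight); lumber 151/167 (slack 16); carpentry 34/34 (tight).
Slack constraints have shadow price 0 (complementary slackness).
From A_Bᵀ y = c: 3·y_finishing + 1·y_carpentry = 24; 1·y_finishing + 1·y_carpentry = 10.
→ y_finishing = 7 and y_carpentry = 3.
Shadow price of carpentry = 3.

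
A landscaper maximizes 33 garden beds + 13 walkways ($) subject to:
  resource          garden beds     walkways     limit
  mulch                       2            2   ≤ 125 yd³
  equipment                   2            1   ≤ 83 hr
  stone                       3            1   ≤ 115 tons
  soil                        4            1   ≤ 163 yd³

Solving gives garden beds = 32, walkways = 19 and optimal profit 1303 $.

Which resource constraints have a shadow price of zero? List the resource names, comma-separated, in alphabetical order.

mulch: 102/125 (slack 23)
equipment: 83/83 (binding)
stone: 115/115 (binding)
soil: 147/163 (slack 16)
By complementary slackness, a constraint with positive slack has shadow price 0 → mulch, soil.

mulch, soil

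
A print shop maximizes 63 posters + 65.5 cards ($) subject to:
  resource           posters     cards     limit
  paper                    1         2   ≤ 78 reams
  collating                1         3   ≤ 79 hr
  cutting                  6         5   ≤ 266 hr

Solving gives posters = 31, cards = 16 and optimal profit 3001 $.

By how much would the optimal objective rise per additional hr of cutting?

9.5

Check each constraint at x*: paper 63/78 (slack 15); collating 79/79 (tight); cutting 266/266 (tight).
Since paper is not tight, its dual is 0.
From A_Bᵀ y = c: 1·y_collating + 6·y_cutting = 63; 3·y_collating + 5·y_cutting = 65.5.
→ y_collating = 6 and y_cutting = 9.5.
Shadow price of cutting = 9.5.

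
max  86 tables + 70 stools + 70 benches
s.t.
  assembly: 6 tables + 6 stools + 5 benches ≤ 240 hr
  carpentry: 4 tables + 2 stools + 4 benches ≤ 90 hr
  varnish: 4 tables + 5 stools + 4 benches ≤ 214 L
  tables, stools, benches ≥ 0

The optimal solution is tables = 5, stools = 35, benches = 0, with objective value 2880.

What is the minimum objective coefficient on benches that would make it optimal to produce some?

77

Binding: assembly and carpentry. Non-binding: varnish (19 unused).
By complementary slackness, y = 0 for the non-binding constraint.
Dual feasibility on the basic columns requires 6·y_assembly + 4·y_carpentry = 86, 6·y_assembly + 2·y_carpentry = 70.
This yields shadow prices y_assembly = 9, y_carpentry = 8.
benches enters the basis when its profit ≥ yᵀa₃ = 9·5 + 8·4 = 77.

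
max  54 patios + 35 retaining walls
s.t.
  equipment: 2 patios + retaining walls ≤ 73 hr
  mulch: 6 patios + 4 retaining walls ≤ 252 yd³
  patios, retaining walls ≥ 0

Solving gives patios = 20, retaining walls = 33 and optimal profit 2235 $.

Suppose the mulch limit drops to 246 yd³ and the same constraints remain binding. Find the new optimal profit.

2187

Check each constraint at x*: equipment 73/73 (tight); mulch 252/252 (tight).
The binding rows give the dual system: 2·y_equipment + 6·y_mulch = 54 and 1·y_equipment + 4·y_mulch = 35.
This yields shadow prices y_equipment = 3, y_mulch = 8.
Δz = y_mulch·Δb = 8 × (-6) = -48, so new z* = 2235 − 48 = 2187.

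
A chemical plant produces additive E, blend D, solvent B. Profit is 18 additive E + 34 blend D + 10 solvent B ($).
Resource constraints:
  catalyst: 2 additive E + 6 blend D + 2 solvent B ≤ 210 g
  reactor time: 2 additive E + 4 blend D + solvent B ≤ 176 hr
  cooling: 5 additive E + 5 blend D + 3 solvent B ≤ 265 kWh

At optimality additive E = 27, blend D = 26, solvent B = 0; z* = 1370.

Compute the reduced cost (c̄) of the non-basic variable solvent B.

-4

Check each constraint at x*: catalyst 210/210 (tight); reactor time 158/176 (slack 18); cooling 265/265 (tight).
Since reactor time is not tight, its dual is 0.
From A_Bᵀ y = c: 2·y_catalyst + 5·y_cooling = 18; 6·y_catalyst + 5·y_cooling = 34.
Solving: y_catalyst = 4, y_cooling = 2.
Reduced cost of solvent B: c₃ − yᵀa₃ = 10 − (4·2 + 2·3) = 10 − 14 = -4.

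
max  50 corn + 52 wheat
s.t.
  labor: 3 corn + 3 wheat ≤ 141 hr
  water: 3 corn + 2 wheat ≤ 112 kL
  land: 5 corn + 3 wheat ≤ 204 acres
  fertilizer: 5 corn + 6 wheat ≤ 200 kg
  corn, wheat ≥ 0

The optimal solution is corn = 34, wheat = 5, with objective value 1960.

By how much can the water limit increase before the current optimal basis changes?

8

Binding constraints: water, fertilizer. The basis is B = [[3,2],[5,6]] with det 8.
Per unit increase in water, x* moves by d = (0.75, -0.625).
The basis stays optimal until wheat reaches 0; allowable increase = 8 kL.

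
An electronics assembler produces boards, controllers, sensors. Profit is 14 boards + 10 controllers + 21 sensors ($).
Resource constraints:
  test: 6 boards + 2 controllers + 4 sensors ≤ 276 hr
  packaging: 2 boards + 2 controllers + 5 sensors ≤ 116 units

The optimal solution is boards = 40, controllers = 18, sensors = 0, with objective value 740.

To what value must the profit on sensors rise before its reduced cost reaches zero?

24

At the optimum: test uses 276 of 276 (binding); packaging uses 116 of 116 (binding).
From A_Bᵀ y = c: 6·y_test + 2·y_packaging = 14; 2·y_test + 2·y_packaging = 10.
This yields shadow prices y_test = 1, y_packaging = 4.
sensors enters the basis when its profit ≥ yᵀa₃ = 1·4 + 4·5 = 24.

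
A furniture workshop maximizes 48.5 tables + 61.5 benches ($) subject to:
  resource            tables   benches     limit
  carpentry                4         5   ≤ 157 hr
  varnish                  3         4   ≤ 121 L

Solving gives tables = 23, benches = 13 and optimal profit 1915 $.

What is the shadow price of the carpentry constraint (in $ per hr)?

Both carpentry and varnish are binding at x*.
From A_Bᵀ y = c: 4·y_carpentry + 3·y_varnish = 48.5; 5·y_carpentry + 4·y_varnish = 61.5.
Solving: y_carpentry = 9.5, y_varnish = 3.5.
Shadow price of carpentry = 9.5.

9.5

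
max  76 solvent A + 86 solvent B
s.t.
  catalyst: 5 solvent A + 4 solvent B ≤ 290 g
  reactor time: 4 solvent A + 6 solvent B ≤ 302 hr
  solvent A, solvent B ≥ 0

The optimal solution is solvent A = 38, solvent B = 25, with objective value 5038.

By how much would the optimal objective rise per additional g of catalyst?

Check each constraint at x*: catalyst 290/290 (tight); reactor time 302/302 (tight).
From A_Bᵀ y = c: 5·y_catalyst + 4·y_reactor time = 76; 4·y_catalyst + 6·y_reactor time = 86.
This yields shadow prices y_catalyst = 8, y_reactor time = 9.
Shadow price of catalyst = 8.

8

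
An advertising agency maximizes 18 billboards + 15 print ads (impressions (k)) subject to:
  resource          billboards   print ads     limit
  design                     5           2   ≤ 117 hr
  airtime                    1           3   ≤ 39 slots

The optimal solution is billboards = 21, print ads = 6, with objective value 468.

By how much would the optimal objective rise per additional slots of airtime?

3

At the optimum: design uses 117 of 117 (binding); airtime uses 39 of 39 (binding).
Dual feasibility on the basic columns requires 5·y_design + 1·y_airtime = 18, 2·y_design + 3·y_airtime = 15.
This yields shadow prices y_design = 3, y_airtime = 3.
Shadow price of airtime = 3.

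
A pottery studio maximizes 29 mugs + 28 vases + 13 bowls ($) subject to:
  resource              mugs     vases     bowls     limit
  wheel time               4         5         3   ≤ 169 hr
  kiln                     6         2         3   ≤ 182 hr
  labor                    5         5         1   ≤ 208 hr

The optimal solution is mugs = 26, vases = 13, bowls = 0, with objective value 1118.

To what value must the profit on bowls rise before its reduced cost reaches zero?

At the optimum: wheel time uses 169 of 169 (binding); kiln uses 182 of 182 (binding); labor uses 195 of 208 (slack = 13).
By complementary slackness, y = 0 for the non-binding constraint.
Dual feasibility on the basic columns requires 4·y_wheel time + 6·y_kiln = 29, 5·y_wheel time + 2·y_kiln = 28.
This yields shadow prices y_wheel time = 5, y_kiln = 1.5.
bowls enters the basis when its profit ≥ yᵀa₃ = 5·3 + 1.5·3 = 19.5.

19.5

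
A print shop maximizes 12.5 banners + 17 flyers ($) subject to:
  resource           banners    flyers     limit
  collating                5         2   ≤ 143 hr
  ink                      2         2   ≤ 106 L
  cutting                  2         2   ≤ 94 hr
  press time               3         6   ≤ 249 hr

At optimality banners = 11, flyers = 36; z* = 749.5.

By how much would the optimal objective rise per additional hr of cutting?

4

At the optimum: collating uses 127 of 143 (slack = 16); ink uses 94 of 106 (slack = 12); cutting uses 94 of 94 (binding); press time uses 249 of 249 (binding).
Since collating, ink are not tight, their duals are 0.
From A_Bᵀ y = c: 2·y_cutting + 3·y_press time = 12.5; 2·y_cutting + 6·y_press time = 17.
Solving: y_cutting = 4, y_press time = 1.5.
Shadow price of cutting = 4.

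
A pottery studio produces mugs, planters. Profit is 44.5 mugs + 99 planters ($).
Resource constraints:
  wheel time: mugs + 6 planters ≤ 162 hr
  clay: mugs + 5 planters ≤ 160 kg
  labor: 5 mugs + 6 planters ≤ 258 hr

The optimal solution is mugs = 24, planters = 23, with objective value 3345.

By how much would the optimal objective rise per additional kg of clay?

At the optimum: wheel time uses 162 of 162 (binding); clay uses 139 of 160 (slack = 21); labor uses 258 of 258 (binding).
Slack constraints have shadow price 0 (complementary slackness).
The binding rows give the dual system: 1·y_wheel time + 5·y_labor = 44.5 and 6·y_wheel time + 6·y_labor = 99.
This yields shadow prices y_wheel time = 9.5, y_labor = 7.
Shadow price of clay = 0.

0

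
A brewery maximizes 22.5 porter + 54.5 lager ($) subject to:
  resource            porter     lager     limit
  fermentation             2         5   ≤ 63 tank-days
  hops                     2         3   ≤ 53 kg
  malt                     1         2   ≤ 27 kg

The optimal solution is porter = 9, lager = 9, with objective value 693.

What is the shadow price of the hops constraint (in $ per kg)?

0

Check each constraint at x*: fermentation 63/63 (tight); hops 45/53 (slack 8); malt 27/27 (tight).
By complementary slackness, y = 0 for the non-binding constraint.
From A_Bᵀ y = c: 2·y_fermentation + 1·y_malt = 22.5; 5·y_fermentation + 2·y_malt = 54.5.
This yields shadow prices y_fermentation = 9.5, y_malt = 3.5.
Shadow price of hops = 0.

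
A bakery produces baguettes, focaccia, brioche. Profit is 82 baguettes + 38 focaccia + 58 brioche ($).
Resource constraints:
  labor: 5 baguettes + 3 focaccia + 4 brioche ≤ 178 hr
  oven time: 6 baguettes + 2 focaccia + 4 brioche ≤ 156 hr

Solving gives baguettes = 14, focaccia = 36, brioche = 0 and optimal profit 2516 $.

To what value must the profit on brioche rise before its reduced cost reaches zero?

60

At the optimum: labor uses 178 of 178 (binding); oven time uses 156 of 156 (binding).
The binding rows give the dual system: 5·y_labor + 6·y_oven time = 82 and 3·y_labor + 2·y_oven time = 38.
Solving: y_labor = 8, y_oven time = 7.
brioche enters the basis when its profit ≥ yᵀa₃ = 8·4 + 7·4 = 60.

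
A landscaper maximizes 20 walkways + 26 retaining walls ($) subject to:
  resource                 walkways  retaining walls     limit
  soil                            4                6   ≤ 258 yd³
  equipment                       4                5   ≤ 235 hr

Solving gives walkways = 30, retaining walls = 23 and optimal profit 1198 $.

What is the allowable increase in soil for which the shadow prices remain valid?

Binding constraints: soil, equipment. The basis is B = [[4,6],[4,5]] with det -4.
Per unit increase in soil, x* moves by d = (-1.25, 1).
The basis stays optimal until walkways reaches 0; allowable increase = 24 yd³.

24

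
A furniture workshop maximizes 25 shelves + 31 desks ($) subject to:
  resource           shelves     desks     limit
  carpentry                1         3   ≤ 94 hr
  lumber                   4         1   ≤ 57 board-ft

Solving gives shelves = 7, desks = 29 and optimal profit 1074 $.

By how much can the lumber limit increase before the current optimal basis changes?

319

Binding constraints: carpentry, lumber. The basis is B = [[1,3],[4,1]] with det -11.
Per unit increase in lumber, x* moves by d = (0.2727, -0.0909).
The basis stays optimal until desks reaches 0; allowable increase = 319 board-ft.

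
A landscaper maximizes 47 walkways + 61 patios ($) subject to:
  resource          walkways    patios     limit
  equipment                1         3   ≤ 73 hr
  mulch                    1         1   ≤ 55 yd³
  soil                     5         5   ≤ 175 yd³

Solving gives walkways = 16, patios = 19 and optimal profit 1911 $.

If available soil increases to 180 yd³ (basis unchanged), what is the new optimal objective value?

1951

Binding: equipment and soil. Non-binding: mulch (20 unused).
Slack constraints have shadow price 0 (complementary slackness).
Dual feasibility on the basic columns requires 1·y_equipment + 5·y_soil = 47, 3·y_equipment + 5·y_soil = 61.
This yields shadow prices y_equipment = 7, y_soil = 8.
Δz = y_soil·Δb = 8 × (5) = 40, so new z* = 1911 + 40 = 1951.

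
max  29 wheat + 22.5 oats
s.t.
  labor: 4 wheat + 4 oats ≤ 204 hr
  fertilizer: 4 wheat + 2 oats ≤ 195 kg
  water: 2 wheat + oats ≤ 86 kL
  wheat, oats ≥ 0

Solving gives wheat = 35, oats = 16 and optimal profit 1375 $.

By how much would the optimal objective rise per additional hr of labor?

Binding: labor and water. Non-binding: fertilizer (23 unused).
Since fertilizer is not tight, its dual is 0.
The binding rows give the dual system: 4·y_labor + 2·y_water = 29 and 4·y_labor + 1·y_water = 22.5.
This yields shadow prices y_labor = 4, y_water = 6.5.
Shadow price of labor = 4.

4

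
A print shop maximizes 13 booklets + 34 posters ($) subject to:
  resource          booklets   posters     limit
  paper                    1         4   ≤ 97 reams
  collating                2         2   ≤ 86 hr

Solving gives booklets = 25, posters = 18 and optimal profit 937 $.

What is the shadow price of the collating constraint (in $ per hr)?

Check each constraint at x*: paper 97/97 (tight); collating 86/86 (tight).
Dual feasibility on the basic columns requires 1·y_paper + 2·y_collating = 13, 4·y_paper + 2·y_collating = 34.
Solving: y_paper = 7, y_collating = 3.
Shadow price of collating = 3.

3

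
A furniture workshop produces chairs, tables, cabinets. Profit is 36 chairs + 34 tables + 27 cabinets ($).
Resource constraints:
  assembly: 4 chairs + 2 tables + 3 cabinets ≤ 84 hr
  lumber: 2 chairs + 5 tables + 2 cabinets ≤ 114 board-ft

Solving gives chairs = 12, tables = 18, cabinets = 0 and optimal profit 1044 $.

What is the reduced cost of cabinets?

-2

At the optimum: assembly uses 84 of 84 (binding); lumber uses 114 of 114 (binding).
From A_Bᵀ y = c: 4·y_assembly + 2·y_lumber = 36; 2·y_assembly + 5·y_lumber = 34.
This yields shadow prices y_assembly = 7, y_lumber = 4.
Reduced cost of cabinets: c₃ − yᵀa₃ = 27 − (7·3 + 4·2) = 27 − 29 = -2.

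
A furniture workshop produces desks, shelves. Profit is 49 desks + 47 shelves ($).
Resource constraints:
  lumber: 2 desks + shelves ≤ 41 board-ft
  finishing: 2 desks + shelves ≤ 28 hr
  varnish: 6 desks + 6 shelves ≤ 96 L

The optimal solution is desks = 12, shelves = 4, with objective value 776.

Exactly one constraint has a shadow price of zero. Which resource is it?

lumber

lumber: 28/41 (slack 13)
finishing: 28/28 (binding)
varnish: 96/96 (binding)
By complementary slackness, a constraint with positive slack has shadow price 0 → lumber.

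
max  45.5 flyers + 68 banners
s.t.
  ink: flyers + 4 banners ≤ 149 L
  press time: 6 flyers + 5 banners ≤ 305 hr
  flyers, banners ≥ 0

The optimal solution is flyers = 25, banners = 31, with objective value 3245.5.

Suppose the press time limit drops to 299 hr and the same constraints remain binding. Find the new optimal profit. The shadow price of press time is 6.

Δb = -6, so new z* = 3245.5 + (6)·(-6) = 3245.5 − 36 = 3209.5.

3209.5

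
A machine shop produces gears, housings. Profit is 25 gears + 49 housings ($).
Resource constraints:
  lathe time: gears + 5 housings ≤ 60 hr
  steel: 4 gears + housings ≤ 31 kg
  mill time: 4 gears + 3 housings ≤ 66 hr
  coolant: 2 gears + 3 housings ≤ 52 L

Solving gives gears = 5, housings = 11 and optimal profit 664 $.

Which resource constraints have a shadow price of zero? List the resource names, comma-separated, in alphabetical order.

coolant, mill time

lathe time: 60/60 (binding)
steel: 31/31 (binding)
mill time: 53/66 (slack 13)
coolant: 43/52 (slack 9)
By complementary slackness, a constraint with positive slack has shadow price 0 → coolant, mill time.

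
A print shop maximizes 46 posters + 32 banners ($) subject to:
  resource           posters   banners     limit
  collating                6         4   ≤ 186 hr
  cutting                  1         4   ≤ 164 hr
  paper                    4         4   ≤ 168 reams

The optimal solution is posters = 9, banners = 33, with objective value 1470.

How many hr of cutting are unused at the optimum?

23

cutting used = 1·9 + 4·33 = 141; slack = 164 − 141 = 23.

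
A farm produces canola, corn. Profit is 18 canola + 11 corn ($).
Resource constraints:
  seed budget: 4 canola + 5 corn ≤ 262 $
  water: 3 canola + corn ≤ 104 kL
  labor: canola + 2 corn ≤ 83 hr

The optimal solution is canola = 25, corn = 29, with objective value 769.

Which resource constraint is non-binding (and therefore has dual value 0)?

seed budget: 245/262 (slack 17)
water: 104/104 (binding)
labor: 83/83 (binding)
By complementary slackness, a constraint with positive slack has shadow price 0 → seed budget.

seed budget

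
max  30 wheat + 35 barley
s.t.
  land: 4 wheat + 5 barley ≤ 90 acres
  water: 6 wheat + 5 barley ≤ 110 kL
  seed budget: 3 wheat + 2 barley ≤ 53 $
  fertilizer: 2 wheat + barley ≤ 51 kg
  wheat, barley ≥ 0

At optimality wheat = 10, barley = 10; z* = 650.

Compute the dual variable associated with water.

At the optimum: land uses 90 of 90 (binding); water uses 110 of 110 (binding); seed budget uses 50 of 53 (slack = 3); fertilizer uses 30 of 51 (slack = 21).
Slack constraints have shadow price 0 (complementary slackness).
The binding rows give the dual system: 4·y_land + 6·y_water = 30 and 5·y_land + 5·y_water = 35.
This yields shadow prices y_land = 6, y_water = 1.
Shadow price of water = 1.

1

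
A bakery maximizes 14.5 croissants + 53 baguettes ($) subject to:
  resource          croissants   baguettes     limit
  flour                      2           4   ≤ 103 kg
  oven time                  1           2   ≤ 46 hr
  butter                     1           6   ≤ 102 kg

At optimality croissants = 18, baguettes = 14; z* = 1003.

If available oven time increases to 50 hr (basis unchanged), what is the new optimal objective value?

1037

Binding: oven time and butter. Non-binding: flour (11 unused).
Slack constraints have shadow price 0 (complementary slackness).
From A_Bᵀ y = c: 1·y_oven time + 1·y_butter = 14.5; 2·y_oven time + 6·y_butter = 53.
This yields shadow prices y_oven time = 8.5, y_butter = 6.
Δz = y_oven time·Δb = 8.5 × (4) = 34, so new z* = 1003 + 34 = 1037.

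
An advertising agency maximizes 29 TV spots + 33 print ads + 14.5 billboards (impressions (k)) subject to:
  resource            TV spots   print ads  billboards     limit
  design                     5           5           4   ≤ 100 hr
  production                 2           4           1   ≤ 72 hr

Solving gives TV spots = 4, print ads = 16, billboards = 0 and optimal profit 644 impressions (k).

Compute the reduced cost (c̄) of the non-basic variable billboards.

Both design and production are binding at x*.
From A_Bᵀ y = c: 5·y_design + 2·y_production = 29; 5·y_design + 4·y_production = 33.
Solving: y_design = 5, y_production = 2.
Reduced cost of billboards: c₃ − yᵀa₃ = 14.5 − (5·4 + 2·1) = 14.5 − 22 = -7.5.

-7.5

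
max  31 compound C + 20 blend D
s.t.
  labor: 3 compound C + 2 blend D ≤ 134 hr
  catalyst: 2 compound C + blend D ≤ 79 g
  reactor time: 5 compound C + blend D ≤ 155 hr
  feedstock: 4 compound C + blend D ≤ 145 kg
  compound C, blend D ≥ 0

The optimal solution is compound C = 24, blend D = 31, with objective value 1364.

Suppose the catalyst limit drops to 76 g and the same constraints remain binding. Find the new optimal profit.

1358

Check each constraint at x*: labor 134/134 (tight); catalyst 79/79 (tight); reactor time 151/155 (slack 4); feedstock 127/145 (slack 18).
Since reactor time, feedstock are not tight, their duals are 0.
Dual feasibility on the basic columns requires 3·y_labor + 2·y_catalyst = 31, 2·y_labor + 1·y_catalyst = 20.
This yields shadow prices y_labor = 9, y_catalyst = 2.
Δz = y_catalyst·Δb = 2 × (-3) = -6, so new z* = 1364 − 6 = 1358.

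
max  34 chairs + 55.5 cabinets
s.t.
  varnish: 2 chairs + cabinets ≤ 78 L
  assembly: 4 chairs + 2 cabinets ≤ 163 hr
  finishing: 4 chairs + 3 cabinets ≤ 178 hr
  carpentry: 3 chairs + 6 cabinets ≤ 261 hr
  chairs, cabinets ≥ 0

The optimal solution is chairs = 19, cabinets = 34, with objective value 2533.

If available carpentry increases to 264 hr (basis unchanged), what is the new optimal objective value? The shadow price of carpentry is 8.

Δb = 3, so new z* = 2533 + (8)·(3) = 2533 + 24 = 2557.

2557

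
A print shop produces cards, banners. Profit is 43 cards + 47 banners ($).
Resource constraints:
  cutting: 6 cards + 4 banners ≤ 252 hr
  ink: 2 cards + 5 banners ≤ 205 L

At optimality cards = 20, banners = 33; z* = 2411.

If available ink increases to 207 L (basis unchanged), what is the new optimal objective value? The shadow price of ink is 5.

2421

Δb = 2, so new z* = 2411 + (5)·(2) = 2411 + 10 = 2421.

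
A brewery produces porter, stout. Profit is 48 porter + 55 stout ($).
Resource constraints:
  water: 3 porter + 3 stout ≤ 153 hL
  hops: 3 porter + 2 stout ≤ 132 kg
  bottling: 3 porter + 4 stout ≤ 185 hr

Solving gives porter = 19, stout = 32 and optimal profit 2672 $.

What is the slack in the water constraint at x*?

water used = 3·19 + 3·32 = 153; slack = 153 − 153 = 0.

0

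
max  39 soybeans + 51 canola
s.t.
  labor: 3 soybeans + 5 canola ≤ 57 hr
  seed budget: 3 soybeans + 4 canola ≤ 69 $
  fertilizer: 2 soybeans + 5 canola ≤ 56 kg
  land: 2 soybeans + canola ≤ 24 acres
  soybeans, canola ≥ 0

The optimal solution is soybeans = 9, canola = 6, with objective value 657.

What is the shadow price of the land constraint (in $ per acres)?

Check each constraint at x*: labor 57/57 (tight); seed budget 51/69 (slack 18); fertilizer 48/56 (slack 8); land 24/24 (tight).
By complementary slackness, y = 0 for the non-binding constraints.
The binding rows give the dual system: 3·y_labor + 2·y_land = 39 and 5·y_labor + 1·y_land = 51.
→ y_labor = 9 and y_land = 6.
Shadow price of land = 6.

6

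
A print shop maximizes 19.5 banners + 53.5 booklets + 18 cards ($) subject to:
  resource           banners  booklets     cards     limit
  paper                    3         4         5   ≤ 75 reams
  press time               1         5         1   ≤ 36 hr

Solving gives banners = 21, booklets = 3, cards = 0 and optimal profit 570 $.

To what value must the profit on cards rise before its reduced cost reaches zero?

27.5

Check each constraint at x*: paper 75/75 (tight); press time 36/36 (tight).
Dual feasibility on the basic columns requires 3·y_paper + 1·y_press time = 19.5, 4·y_paper + 5·y_press time = 53.5.
→ y_paper = 4 and y_press time = 7.5.
cards enters the basis when its profit ≥ yᵀa₃ = 4·5 + 7.5·1 = 27.5.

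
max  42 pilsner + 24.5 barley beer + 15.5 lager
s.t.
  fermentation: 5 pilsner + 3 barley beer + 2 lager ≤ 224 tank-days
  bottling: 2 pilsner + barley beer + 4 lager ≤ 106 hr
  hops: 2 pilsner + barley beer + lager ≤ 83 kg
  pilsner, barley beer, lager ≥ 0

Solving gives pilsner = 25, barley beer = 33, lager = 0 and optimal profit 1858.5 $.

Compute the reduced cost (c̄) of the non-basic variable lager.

Check each constraint at x*: fermentation 224/224 (tight); bottling 83/106 (slack 23); hops 83/83 (tight).
Slack constraints have shadow price 0 (complementary slackness).
Dual feasibility on the basic columns requires 5·y_fermentation + 2·y_hops = 42, 3·y_fermentation + 1·y_hops = 24.5.
→ y_fermentation = 7 and y_hops = 3.5.
Reduced cost of lager: c₃ − yᵀa₃ = 15.5 − (7·2 + 3.5·1) = 15.5 − 17.5 = -2.

-2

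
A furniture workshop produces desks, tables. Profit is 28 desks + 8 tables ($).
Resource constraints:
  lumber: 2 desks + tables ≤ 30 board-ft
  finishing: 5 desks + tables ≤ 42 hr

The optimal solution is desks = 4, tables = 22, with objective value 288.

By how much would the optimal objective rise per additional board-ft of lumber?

4

At the optimum: lumber uses 30 of 30 (binding); finishing uses 42 of 42 (binding).
The binding rows give the dual system: 2·y_lumber + 5·y_finishing = 28 and 1·y_lumber + 1·y_finishing = 8.
Solving: y_lumber = 4, y_finishing = 4.
Shadow price of lumber = 4.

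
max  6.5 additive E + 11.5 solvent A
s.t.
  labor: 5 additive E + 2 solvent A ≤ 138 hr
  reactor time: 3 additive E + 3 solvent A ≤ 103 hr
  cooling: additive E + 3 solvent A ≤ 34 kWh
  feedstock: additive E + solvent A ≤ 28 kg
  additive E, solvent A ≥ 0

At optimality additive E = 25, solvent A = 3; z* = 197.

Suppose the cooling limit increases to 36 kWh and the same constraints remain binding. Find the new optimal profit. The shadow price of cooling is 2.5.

202

Δb = 2, so new z* = 197 + (2.5)·(2) = 197 + 5 = 202.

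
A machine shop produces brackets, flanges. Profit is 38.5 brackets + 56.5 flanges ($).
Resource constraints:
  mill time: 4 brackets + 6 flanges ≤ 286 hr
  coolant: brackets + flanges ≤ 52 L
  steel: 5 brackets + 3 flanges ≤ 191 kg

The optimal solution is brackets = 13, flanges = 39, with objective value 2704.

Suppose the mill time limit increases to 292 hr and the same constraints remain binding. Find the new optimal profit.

Check each constraint at x*: mill time 286/286 (tight); coolant 52/52 (tight); steel 182/191 (slack 9).
Since steel is not tight, its dual is 0.
Dual feasibility on the basic columns requires 4·y_mill time + 1·y_coolant = 38.5, 6·y_mill time + 1·y_coolant = 56.5.
This yields shadow prices y_mill time = 9, y_coolant = 2.5.
Δz = y_mill time·Δb = 9 × (6) = 54, so new z* = 2704 + 54 = 2758.

2758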